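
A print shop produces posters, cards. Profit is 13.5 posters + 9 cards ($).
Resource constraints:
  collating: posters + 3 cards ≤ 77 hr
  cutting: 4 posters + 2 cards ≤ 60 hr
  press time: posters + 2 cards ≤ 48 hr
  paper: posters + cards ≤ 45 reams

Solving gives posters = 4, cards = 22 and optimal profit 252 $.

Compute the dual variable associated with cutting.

3

At the optimum: collating uses 70 of 77 (slack = 7); cutting uses 60 of 60 (binding); press time uses 48 of 48 (binding); paper uses 26 of 45 (slack = 19).
Since collating, paper are not tight, their duals are 0.
From A_Bᵀ y = c: 4·y_cutting + 1·y_press time = 13.5; 2·y_cutting + 2·y_press time = 9.
→ y_cutting = 3 and y_press time = 1.5.
Shadow price of cutting = 3.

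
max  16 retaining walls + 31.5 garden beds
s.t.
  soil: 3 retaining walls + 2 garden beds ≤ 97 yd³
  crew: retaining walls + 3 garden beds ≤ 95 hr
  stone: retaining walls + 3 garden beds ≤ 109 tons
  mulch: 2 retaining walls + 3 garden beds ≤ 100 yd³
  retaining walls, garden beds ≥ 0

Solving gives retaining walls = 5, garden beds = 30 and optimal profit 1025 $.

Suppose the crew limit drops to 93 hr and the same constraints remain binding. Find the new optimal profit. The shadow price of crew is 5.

Δb = -2, so new z* = 1025 + (5)·(-2) = 1025 − 10 = 1015.

1015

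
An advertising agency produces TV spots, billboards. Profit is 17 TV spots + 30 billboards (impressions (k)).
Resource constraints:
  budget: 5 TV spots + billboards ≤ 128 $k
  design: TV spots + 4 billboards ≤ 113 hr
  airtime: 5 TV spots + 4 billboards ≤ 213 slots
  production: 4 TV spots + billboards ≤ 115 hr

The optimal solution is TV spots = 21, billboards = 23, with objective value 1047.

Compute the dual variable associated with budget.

Binding: budget and design. Non-binding: airtime (16 unused), production (8 unused).
By complementary slackness, y = 0 for the non-binding constraints.
The binding rows give the dual system: 5·y_budget + 1·y_design = 17 and 1·y_budget + 4·y_design = 30.
This yields shadow prices y_budget = 2, y_design = 7.
Shadow price of budget = 2.

2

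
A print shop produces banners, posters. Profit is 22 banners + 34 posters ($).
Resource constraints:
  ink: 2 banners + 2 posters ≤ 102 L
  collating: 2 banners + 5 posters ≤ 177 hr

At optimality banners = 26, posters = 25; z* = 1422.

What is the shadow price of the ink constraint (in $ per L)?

7

At the optimum: ink uses 102 of 102 (binding); collating uses 177 of 177 (binding).
Dual feasibility on the basic columns requires 2·y_ink + 2·y_collating = 22, 2·y_ink + 5·y_collating = 34.
→ y_ink = 7 and y_collating = 4.
Shadow price of ink = 7.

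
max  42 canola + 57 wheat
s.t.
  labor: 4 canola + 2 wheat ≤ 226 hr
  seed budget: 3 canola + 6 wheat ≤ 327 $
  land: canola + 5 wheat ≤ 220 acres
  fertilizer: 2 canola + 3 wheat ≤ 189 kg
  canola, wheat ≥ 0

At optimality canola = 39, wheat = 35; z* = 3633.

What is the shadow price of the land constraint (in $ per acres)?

0

Binding: labor and seed budget. Non-binding: land (6 unused), fertilizer (6 unused).
Slack constraints have shadow price 0 (complementary slackness).
From A_Bᵀ y = c: 4·y_labor + 3·y_seed budget = 42; 2·y_labor + 6·y_seed budget = 57.
→ y_labor = 4.5 and y_seed budget = 8.
Shadow price of land = 0.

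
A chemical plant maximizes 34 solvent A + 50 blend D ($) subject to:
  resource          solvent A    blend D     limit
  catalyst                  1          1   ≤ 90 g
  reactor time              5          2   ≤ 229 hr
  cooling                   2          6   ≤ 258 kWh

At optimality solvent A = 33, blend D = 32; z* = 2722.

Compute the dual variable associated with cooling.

Check each constraint at x*: catalyst 65/90 (slack 25); reactor time 229/229 (tight); cooling 258/258 (tight).
Slack constraints have shadow price 0 (complementary slackness).
From A_Bᵀ y = c: 5·y_reactor time + 2·y_cooling = 34; 2·y_reactor time + 6·y_cooling = 50.
Solving: y_reactor time = 4, y_cooling = 7.
Shadow price of cooling = 7.

7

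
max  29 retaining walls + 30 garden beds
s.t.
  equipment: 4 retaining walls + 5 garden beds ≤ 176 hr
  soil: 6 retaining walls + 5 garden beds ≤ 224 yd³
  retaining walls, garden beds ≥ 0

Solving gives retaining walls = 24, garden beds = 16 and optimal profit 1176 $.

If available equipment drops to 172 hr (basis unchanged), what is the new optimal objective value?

1162

Both equipment and soil are binding at x*.
From A_Bᵀ y = c: 4·y_equipment + 6·y_soil = 29; 5·y_equipment + 5·y_soil = 30.
Solving: y_equipment = 3.5, y_soil = 2.5.
Δz = y_equipment·Δb = 3.5 × (-4) = -14, so new z* = 1176 − 14 = 1162.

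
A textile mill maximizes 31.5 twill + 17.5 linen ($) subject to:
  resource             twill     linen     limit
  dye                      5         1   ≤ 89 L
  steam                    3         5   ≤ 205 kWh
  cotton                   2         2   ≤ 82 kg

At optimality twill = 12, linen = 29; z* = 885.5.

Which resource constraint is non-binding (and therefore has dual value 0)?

steam

dye: 89/89 (binding)
steam: 181/205 (slack 24)
cotton: 82/82 (binding)
By complementary slackness, a constraint with positive slack has shadow price 0 → steam.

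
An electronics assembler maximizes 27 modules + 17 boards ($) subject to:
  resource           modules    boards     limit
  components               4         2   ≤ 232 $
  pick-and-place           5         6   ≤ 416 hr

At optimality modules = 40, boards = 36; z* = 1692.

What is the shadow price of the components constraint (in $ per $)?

5.5

Check each constraint at x*: components 232/232 (tight); pick-and-place 416/416 (tight).
The binding rows give the dual system: 4·y_components + 5·y_pick-and-place = 27 and 2·y_components + 6·y_pick-and-place = 17.
Solving: y_components = 5.5, y_pick-and-place = 1.
Shadow price of components = 5.5.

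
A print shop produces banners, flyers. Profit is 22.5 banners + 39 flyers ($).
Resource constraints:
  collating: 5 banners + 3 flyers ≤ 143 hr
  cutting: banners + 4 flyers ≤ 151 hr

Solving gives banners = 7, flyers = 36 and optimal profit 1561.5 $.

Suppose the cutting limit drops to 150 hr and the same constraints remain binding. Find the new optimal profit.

At the optimum: collating uses 143 of 143 (binding); cutting uses 151 of 151 (binding).
The binding rows give the dual system: 5·y_collating + 1·y_cutting = 22.5 and 3·y_collating + 4·y_cutting = 39.
This yields shadow prices y_collating = 3, y_cutting = 7.5.
Δz = y_cutting·Δb = 7.5 × (-1) = -7.5, so new z* = 1561.5 − 7.5 = 1554.

1554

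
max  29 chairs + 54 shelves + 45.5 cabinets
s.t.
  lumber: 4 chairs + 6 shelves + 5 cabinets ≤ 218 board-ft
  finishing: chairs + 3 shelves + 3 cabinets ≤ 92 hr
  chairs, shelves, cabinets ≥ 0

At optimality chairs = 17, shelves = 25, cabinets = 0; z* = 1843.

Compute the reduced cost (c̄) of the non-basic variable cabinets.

At the optimum: lumber uses 218 of 218 (binding); finishing uses 92 of 92 (binding).
The binding rows give the dual system: 4·y_lumber + 1·y_finishing = 29 and 6·y_lumber + 3·y_finishing = 54.
This yields shadow prices y_lumber = 5.5, y_finishing = 7.
Reduced cost of cabinets: c₃ − yᵀa₃ = 45.5 − (5.5·5 + 7·3) = 45.5 − 48.5 = -3.

-3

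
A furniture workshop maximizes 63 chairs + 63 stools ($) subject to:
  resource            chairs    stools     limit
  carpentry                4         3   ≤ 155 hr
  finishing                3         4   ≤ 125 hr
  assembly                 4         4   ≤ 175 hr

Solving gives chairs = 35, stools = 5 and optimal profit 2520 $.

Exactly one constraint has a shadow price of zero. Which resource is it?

assembly

carpentry: 155/155 (binding)
finishing: 125/125 (binding)
assembly: 160/175 (slack 15)
By complementary slackness, a constraint with positive slack has shadow price 0 → assembly.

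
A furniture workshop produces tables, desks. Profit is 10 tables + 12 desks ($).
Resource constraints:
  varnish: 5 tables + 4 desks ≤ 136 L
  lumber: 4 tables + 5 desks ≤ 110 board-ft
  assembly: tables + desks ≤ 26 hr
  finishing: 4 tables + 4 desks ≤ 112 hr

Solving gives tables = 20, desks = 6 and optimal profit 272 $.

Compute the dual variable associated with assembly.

At the optimum: varnish uses 124 of 136 (slack = 12); lumber uses 110 of 110 (binding); assembly uses 26 of 26 (binding); finishing uses 104 of 112 (slack = 8).
By complementary slackness, y = 0 for the non-binding constraints.
The binding rows give the dual system: 4·y_lumber + 1·y_assembly = 10 and 5·y_lumber + 1·y_assembly = 12.
This yields shadow prices y_lumber = 2, y_assembly = 2.
Shadow price of assembly = 2.

2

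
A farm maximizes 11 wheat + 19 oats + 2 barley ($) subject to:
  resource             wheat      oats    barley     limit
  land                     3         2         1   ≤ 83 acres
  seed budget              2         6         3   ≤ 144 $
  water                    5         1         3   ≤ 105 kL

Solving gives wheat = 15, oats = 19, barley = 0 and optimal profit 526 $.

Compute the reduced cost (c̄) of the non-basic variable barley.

At the optimum: land uses 83 of 83 (binding); seed budget uses 144 of 144 (binding); water uses 94 of 105 (slack = 11).
Since water is not tight, its dual is 0.
The binding rows give the dual system: 3·y_land + 2·y_seed budget = 11 and 2·y_land + 6·y_seed budget = 19.
This yields shadow prices y_land = 2, y_seed budget = 2.5.
Reduced cost of barley: c₃ − yᵀa₃ = 2 − (2·1 + 2.5·3) = 2 − 9.5 = -7.5.

-7.5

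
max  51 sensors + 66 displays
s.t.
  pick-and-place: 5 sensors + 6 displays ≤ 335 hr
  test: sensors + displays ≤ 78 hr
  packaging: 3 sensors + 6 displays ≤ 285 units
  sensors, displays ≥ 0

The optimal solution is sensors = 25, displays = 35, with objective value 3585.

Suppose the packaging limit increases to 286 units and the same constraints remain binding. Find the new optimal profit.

Binding: pick-and-place and packaging. Non-binding: test (18 unused).
Slack constraints have shadow price 0 (complementary slackness).
Dual feasibility on the basic columns requires 5·y_pick-and-place + 3·y_packaging = 51, 6·y_pick-and-place + 6·y_packaging = 66.
→ y_pick-and-place = 9 and y_packaging = 2.
Δz = y_packaging·Δb = 2 × (1) = 2, so new z* = 3585 + 2 = 3587.

3587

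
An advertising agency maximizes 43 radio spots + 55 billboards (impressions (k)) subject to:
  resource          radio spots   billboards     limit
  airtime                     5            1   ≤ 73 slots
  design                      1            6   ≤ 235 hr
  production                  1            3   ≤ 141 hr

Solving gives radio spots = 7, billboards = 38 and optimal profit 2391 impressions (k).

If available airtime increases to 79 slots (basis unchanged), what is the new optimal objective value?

Binding: airtime and design. Non-binding: production (20 unused).
Since production is not tight, its dual is 0.
The binding rows give the dual system: 5·y_airtime + 1·y_design = 43 and 1·y_airtime + 6·y_design = 55.
→ y_airtime = 7 and y_design = 8.
Δz = y_airtime·Δb = 7 × (6) = 42, so new z* = 2391 + 42 = 2433.

2433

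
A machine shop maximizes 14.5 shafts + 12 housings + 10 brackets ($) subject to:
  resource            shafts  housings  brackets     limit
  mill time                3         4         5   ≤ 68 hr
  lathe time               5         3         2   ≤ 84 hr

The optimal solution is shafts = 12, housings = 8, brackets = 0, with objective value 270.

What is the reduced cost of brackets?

-1.5

Both mill time and lathe time are binding at x*.
The binding rows give the dual system: 3·y_mill time + 5·y_lathe time = 14.5 and 4·y_mill time + 3·y_lathe time = 12.
→ y_mill time = 1.5 and y_lathe time = 2.
Reduced cost of brackets: c₃ − yᵀa₃ = 10 − (1.5·5 + 2·2) = 10 − 11.5 = -1.5.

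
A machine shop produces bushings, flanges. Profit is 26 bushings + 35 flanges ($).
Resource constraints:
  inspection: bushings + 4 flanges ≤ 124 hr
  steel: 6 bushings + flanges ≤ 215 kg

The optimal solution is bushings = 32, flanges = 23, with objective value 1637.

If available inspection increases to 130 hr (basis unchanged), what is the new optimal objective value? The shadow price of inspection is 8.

1685

Δb = 6, so new z* = 1637 + (8)·(6) = 1637 + 48 = 1685.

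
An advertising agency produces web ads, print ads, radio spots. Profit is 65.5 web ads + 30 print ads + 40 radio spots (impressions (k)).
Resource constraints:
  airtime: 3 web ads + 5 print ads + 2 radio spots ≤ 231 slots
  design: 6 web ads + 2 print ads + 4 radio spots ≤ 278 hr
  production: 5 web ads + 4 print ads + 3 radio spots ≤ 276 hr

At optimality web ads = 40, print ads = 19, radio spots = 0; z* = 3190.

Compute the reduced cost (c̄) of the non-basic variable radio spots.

Check each constraint at x*: airtime 215/231 (slack 16); design 278/278 (tight); production 276/276 (tight).
Slack constraints have shadow price 0 (complementary slackness).
Dual feasibility on the basic columns requires 6·y_design + 5·y_production = 65.5, 2·y_design + 4·y_production = 30.
→ y_design = 8 and y_production = 3.5.
Reduced cost of radio spots: c₃ − yᵀa₃ = 40 − (8·4 + 3.5·3) = 40 − 42.5 = -2.5.

-2.5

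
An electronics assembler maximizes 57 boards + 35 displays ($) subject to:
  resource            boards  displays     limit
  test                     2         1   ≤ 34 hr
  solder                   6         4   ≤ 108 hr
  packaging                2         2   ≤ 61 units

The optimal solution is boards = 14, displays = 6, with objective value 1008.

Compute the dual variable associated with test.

Binding: test and solder. Non-binding: packaging (21 unused).
By complementary slackness, y = 0 for the non-binding constraint.
Dual feasibility on the basic columns requires 2·y_test + 6·y_solder = 57, 1·y_test + 4·y_solder = 35.
This yields shadow prices y_test = 9, y_solder = 6.5.
Shadow price of test = 9.

9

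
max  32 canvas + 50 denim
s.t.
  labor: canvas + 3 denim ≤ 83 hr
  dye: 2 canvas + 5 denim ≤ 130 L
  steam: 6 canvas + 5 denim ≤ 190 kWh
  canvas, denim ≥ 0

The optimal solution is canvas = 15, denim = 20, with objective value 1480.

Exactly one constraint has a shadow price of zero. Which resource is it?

labor

labor: 75/83 (slack 8)
dye: 130/130 (binding)
steam: 190/190 (binding)
By complementary slackness, a constraint with positive slack has shadow price 0 → labor.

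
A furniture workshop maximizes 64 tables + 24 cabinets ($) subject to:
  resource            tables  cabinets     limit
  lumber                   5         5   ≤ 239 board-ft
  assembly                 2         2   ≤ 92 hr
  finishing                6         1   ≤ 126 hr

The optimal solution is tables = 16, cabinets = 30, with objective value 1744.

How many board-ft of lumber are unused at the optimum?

lumber used = 5·16 + 5·30 = 230; slack = 239 − 230 = 9.

9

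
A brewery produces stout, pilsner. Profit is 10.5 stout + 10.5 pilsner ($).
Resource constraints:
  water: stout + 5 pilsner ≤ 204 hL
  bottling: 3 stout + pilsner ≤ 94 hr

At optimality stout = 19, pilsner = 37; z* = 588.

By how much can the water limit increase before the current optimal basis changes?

266

Binding constraints: water, bottling. The basis is B = [[1,5],[3,1]] with det -14.
Per unit increase in water, x* moves by d = (-0.0714, 0.2143).
The basis stays optimal until stout reaches 0; allowable increase = 266 hL.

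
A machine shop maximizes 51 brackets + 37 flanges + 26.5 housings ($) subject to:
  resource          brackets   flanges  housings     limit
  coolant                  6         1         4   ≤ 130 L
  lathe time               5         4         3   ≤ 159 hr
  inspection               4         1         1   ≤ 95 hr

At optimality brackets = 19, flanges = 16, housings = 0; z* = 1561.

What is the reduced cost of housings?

At the optimum: coolant uses 130 of 130 (binding); lathe time uses 159 of 159 (binding); inspection uses 92 of 95 (slack = 3).
Slack constraints have shadow price 0 (complementary slackness).
From A_Bᵀ y = c: 6·y_coolant + 5·y_lathe time = 51; 1·y_coolant + 4·y_lathe time = 37.
Solving: y_coolant = 1, y_lathe time = 9.
Reduced cost of housings: c₃ − yᵀa₃ = 26.5 − (1·4 + 9·3) = 26.5 − 31 = -4.5.

-4.5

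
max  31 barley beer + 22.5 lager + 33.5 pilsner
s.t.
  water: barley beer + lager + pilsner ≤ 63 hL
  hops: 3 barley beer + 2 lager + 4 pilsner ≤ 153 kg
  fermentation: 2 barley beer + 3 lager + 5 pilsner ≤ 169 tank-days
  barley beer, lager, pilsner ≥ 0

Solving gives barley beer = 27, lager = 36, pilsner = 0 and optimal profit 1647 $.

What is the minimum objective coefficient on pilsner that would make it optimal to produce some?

39.5

Binding: water and hops. Non-binding: fermentation (7 unused).
Slack constraints have shadow price 0 (complementary slackness).
The binding rows give the dual system: 1·y_water + 3·y_hops = 31 and 1·y_water + 2·y_hops = 22.5.
→ y_water = 5.5 and y_hops = 8.5.
pilsner enters the basis when its profit ≥ yᵀa₃ = 5.5·1 + 8.5·4 = 39.5.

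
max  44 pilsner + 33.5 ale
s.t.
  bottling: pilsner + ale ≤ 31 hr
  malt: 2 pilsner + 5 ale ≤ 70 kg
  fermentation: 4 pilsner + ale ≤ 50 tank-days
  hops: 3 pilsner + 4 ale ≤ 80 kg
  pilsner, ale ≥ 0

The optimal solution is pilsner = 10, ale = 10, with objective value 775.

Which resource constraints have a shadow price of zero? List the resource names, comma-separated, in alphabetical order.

bottling: 20/31 (slack 11)
malt: 70/70 (binding)
fermentation: 50/50 (binding)
hops: 70/80 (slack 10)
By complementary slackness, a constraint with positive slack has shadow price 0 → bottling, hops.

bottling, hops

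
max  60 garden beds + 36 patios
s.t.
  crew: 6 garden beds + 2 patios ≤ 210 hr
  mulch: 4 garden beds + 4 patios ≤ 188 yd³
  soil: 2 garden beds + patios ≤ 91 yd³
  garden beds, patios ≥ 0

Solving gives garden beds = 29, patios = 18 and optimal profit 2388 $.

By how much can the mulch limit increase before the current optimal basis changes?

Binding constraints: crew, mulch. The basis is B = [[6,2],[4,4]] with det 16.
Per unit increase in mulch, x* moves by d = (-0.125, 0.375).
The basis stays optimal until soil becomes binding; allowable increase = 120 yd³.

120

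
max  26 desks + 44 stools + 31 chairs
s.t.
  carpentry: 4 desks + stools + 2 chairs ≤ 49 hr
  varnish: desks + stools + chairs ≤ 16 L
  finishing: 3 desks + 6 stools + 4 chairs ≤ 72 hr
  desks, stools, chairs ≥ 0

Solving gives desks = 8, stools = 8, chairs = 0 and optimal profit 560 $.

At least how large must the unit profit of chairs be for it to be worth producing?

32

Binding: varnish and finishing. Non-binding: carpentry (9 unused).
Since carpentry is not tight, its dual is 0.
The binding rows give the dual system: 1·y_varnish + 3·y_finishing = 26 and 1·y_varnish + 6·y_finishing = 44.
Solving: y_varnish = 8, y_finishing = 6.
chairs enters the basis when its profit ≥ yᵀa₃ = 8·1 + 6·4 = 32.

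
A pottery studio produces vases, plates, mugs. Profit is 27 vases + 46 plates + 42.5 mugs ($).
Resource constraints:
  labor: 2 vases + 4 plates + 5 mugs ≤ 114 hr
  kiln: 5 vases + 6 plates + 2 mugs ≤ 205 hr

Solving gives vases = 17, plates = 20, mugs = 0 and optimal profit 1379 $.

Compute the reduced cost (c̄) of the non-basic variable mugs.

Check each constraint at x*: labor 114/114 (tight); kiln 205/205 (tight).
The binding rows give the dual system: 2·y_labor + 5·y_kiln = 27 and 4·y_labor + 6·y_kiln = 46.
Solving: y_labor = 8.5, y_kiln = 2.
Reduced cost of mugs: c₃ − yᵀa₃ = 42.5 − (8.5·5 + 2·2) = 42.5 − 46.5 = -4.

-4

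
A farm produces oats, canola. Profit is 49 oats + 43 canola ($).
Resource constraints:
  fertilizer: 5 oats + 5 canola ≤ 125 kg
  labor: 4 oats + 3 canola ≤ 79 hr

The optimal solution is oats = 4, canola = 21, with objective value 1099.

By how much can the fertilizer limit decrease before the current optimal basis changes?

Binding constraints: fertilizer, labor. The basis is B = [[5,5],[4,3]] with det -5.
Per unit decrease in fertilizer, x* moves by d = (0.6, -0.8).
The basis stays optimal until canola reaches 0; allowable decrease = 26.25 kg.

26.25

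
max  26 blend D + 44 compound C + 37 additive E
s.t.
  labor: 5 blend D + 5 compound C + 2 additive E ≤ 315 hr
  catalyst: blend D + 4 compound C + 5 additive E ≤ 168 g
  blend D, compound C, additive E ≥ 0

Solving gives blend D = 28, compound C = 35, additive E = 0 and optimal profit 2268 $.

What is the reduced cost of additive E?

-1

At the optimum: labor uses 315 of 315 (binding); catalyst uses 168 of 168 (binding).
From A_Bᵀ y = c: 5·y_labor + 1·y_catalyst = 26; 5·y_labor + 4·y_catalyst = 44.
This yields shadow prices y_labor = 4, y_catalyst = 6.
Reduced cost of additive E: c₃ − yᵀa₃ = 37 − (4·2 + 6·5) = 37 − 38 = -1.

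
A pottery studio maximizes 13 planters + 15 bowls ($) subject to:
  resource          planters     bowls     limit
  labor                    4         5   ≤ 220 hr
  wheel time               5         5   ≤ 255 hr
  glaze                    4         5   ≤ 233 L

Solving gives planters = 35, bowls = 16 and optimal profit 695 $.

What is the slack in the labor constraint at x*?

0

labor used = 4·35 + 5·16 = 220; slack = 220 − 220 = 0.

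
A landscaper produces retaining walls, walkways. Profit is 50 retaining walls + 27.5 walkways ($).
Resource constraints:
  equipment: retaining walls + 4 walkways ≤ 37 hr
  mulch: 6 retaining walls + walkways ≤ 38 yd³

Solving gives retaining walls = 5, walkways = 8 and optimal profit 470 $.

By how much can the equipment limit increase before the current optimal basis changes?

115

Binding constraints: equipment, mulch. The basis is B = [[1,4],[6,1]] with det -23.
Per unit increase in equipment, x* moves by d = (-0.0435, 0.2609).
The basis stays optimal until retaining walls reaches 0; allowable increase = 115 hr.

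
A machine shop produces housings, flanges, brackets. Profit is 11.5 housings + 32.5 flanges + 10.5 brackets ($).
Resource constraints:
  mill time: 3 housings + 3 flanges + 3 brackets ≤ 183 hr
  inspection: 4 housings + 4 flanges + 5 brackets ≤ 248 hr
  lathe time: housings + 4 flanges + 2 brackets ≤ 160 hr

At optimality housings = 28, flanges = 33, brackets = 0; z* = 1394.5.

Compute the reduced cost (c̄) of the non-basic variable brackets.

Check each constraint at x*: mill time 183/183 (tight); inspection 244/248 (slack 4); lathe time 160/160 (tight).
Slack constraints have shadow price 0 (complementary slackness).
The binding rows give the dual system: 3·y_mill time + 1·y_lathe time = 11.5 and 3·y_mill time + 4·y_lathe time = 32.5.
Solving: y_mill time = 1.5, y_lathe time = 7.
Reduced cost of brackets: c₃ − yᵀa₃ = 10.5 − (1.5·3 + 7·2) = 10.5 − 18.5 = -8.

-8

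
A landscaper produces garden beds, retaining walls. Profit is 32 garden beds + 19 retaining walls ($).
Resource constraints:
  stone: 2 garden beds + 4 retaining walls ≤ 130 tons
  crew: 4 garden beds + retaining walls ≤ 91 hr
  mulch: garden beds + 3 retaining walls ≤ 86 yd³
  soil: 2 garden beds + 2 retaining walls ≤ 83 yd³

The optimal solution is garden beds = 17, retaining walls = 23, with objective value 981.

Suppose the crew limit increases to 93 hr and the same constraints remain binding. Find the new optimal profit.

At the optimum: stone uses 126 of 130 (slack = 4); crew uses 91 of 91 (binding); mulch uses 86 of 86 (binding); soil uses 80 of 83 (slack = 3).
By complementary slackness, y = 0 for the non-binding constraints.
From A_Bᵀ y = c: 4·y_crew + 1·y_mulch = 32; 1·y_crew + 3·y_mulch = 19.
This yields shadow prices y_crew = 7, y_mulch = 4.
Δz = y_crew·Δb = 7 × (2) = 14, so new z* = 981 + 14 = 995.

995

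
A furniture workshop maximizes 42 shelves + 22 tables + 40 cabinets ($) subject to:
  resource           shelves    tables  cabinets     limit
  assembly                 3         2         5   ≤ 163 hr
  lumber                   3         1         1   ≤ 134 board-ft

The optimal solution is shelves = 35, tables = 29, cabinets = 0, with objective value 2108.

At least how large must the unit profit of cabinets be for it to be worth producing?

Check each constraint at x*: assembly 163/163 (tight); lumber 134/134 (tight).
From A_Bᵀ y = c: 3·y_assembly + 3·y_lumber = 42; 2·y_assembly + 1·y_lumber = 22.
Solving: y_assembly = 8, y_lumber = 6.
cabinets enters the basis when its profit ≥ yᵀa₃ = 8·5 + 6·1 = 46.

46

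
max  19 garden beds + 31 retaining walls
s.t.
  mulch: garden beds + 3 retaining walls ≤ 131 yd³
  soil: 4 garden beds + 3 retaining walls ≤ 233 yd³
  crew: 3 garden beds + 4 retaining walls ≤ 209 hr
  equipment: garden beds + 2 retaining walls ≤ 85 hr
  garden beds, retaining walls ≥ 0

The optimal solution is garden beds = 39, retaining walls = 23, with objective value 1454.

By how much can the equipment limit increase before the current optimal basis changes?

9.2

Binding constraints: crew, equipment. The basis is B = [[3,4],[1,2]] with det 2.
Per unit increase in equipment, x* moves by d = (-2, 1.5).
The basis stays optimal until mulch becomes binding; allowable increase = 9.2 hr.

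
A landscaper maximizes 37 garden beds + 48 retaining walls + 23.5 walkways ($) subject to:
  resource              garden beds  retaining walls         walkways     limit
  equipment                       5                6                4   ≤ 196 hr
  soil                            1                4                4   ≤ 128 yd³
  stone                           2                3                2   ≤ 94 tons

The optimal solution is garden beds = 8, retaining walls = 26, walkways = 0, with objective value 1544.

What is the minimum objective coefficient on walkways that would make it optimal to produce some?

Check each constraint at x*: equipment 196/196 (tight); soil 112/128 (slack 16); stone 94/94 (tight).
Slack constraints have shadow price 0 (complementary slackness).
From A_Bᵀ y = c: 5·y_equipment + 2·y_stone = 37; 6·y_equipment + 3·y_stone = 48.
→ y_equipment = 5 and y_stone = 6.
walkways enters the basis when its profit ≥ yᵀa₃ = 5·4 + 6·2 = 32.

32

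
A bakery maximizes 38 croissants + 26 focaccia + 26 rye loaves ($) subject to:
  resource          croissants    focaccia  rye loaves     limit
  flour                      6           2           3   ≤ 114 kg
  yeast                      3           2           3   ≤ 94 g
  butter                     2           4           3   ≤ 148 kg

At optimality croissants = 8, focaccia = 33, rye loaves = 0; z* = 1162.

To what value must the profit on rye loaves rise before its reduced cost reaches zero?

Check each constraint at x*: flour 114/114 (tight); yeast 90/94 (slack 4); butter 148/148 (tight).
Since yeast is not tight, its dual is 0.
From A_Bᵀ y = c: 6·y_flour + 2·y_butter = 38; 2·y_flour + 4·y_butter = 26.
Solving: y_flour = 5, y_butter = 4.
rye loaves enters the basis when its profit ≥ yᵀa₃ = 5·3 + 4·3 = 27.

27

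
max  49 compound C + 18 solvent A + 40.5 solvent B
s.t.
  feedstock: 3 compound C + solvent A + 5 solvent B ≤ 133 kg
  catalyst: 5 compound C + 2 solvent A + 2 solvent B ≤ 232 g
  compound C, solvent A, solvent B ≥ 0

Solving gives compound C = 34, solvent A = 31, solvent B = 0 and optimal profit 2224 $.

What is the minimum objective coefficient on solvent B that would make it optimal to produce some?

Both feedstock and catalyst are binding at x*.
Dual feasibility on the basic columns requires 3·y_feedstock + 5·y_catalyst = 49, 1·y_feedstock + 2·y_catalyst = 18.
→ y_feedstock = 8 and y_catalyst = 5.
solvent B enters the basis when its profit ≥ yᵀa₃ = 8·5 + 5·2 = 50.

50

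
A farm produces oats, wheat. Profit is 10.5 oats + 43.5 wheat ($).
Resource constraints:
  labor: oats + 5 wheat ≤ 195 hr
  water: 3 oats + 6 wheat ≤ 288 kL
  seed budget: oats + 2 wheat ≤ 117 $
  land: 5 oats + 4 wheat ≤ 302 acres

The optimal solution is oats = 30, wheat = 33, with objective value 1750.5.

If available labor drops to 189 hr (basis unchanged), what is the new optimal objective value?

1705.5

Binding: labor and water. Non-binding: seed budget (21 unused), land (20 unused).
By complementary slackness, y = 0 for the non-binding constraints.
From A_Bᵀ y = c: 1·y_labor + 3·y_water = 10.5; 5·y_labor + 6·y_water = 43.5.
→ y_labor = 7.5 and y_water = 1.
Δz = y_labor·Δb = 7.5 × (-6) = -45, so new z* = 1750.5 − 45 = 1705.5.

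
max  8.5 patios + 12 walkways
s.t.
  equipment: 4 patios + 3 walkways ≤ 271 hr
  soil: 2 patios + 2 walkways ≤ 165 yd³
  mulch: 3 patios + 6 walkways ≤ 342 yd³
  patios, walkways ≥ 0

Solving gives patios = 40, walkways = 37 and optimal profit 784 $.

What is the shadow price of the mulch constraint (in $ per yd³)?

Check each constraint at x*: equipment 271/271 (tight); soil 154/165 (slack 11); mulch 342/342 (tight).
Since soil is not tight, its dual is 0.
Dual feasibility on the basic columns requires 4·y_equipment + 3·y_mulch = 8.5, 3·y_equipment + 6·y_mulch = 12.
Solving: y_equipment = 1, y_mulch = 1.5.
Shadow price of mulch = 1.5.

1.5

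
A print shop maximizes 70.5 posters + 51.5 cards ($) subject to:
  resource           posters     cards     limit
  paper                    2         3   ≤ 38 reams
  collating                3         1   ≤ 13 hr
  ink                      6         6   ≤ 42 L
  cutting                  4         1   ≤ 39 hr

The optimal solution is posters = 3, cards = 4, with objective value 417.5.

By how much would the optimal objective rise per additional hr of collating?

At the optimum: paper uses 18 of 38 (slack = 20); collating uses 13 of 13 (binding); ink uses 42 of 42 (binding); cutting uses 16 of 39 (slack = 23).
Slack constraints have shadow price 0 (complementary slackness).
The binding rows give the dual system: 3·y_collating + 6·y_ink = 70.5 and 1·y_collating + 6·y_ink = 51.5.
→ y_collating = 9.5 and y_ink = 7.
Shadow price of collating = 9.5.

9.5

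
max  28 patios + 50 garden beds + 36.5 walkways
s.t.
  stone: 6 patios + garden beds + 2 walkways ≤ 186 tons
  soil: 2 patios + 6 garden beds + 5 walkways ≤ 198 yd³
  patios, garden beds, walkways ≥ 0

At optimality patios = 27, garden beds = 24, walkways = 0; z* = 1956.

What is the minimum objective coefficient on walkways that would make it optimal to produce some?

44

Check each constraint at x*: stone 186/186 (tight); soil 198/198 (tight).
Dual feasibility on the basic columns requires 6·y_stone + 2·y_soil = 28, 1·y_stone + 6·y_soil = 50.
→ y_stone = 2 and y_soil = 8.
walkways enters the basis when its profit ≥ yᵀa₃ = 2·2 + 8·5 = 44.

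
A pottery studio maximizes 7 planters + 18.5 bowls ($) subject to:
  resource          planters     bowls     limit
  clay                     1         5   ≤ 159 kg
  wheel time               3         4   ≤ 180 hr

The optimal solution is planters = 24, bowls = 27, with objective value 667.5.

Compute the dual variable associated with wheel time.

1.5

Check each constraint at x*: clay 159/159 (tight); wheel time 180/180 (tight).
Dual feasibility on the basic columns requires 1·y_clay + 3·y_wheel time = 7, 5·y_clay + 4·y_wheel time = 18.5.
This yields shadow prices y_clay = 2.5, y_wheel time = 1.5.
Shadow price of wheel time = 1.5.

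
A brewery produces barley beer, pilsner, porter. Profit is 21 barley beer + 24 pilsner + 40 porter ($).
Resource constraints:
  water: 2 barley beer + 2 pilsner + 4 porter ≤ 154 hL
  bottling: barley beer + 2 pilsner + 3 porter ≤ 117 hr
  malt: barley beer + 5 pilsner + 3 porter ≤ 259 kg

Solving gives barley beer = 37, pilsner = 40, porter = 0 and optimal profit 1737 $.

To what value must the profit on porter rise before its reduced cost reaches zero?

45

At the optimum: water uses 154 of 154 (binding); bottling uses 117 of 117 (binding); malt uses 237 of 259 (slack = 22).
Slack constraints have shadow price 0 (complementary slackness).
The binding rows give the dual system: 2·y_water + 1·y_bottling = 21 and 2·y_water + 2·y_bottling = 24.
Solving: y_water = 9, y_bottling = 3.
porter enters the basis when its profit ≥ yᵀa₃ = 9·4 + 3·3 = 45.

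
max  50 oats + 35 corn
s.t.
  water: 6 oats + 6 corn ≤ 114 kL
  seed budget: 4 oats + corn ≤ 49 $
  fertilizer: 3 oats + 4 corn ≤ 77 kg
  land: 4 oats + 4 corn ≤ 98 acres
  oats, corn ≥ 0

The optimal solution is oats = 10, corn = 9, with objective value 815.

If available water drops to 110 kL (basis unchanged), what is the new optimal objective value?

Check each constraint at x*: water 114/114 (tight); seed budget 49/49 (tight); fertilizer 66/77 (slack 11); land 76/98 (slack 22).
Since fertilizer, land are not tight, their duals are 0.
The binding rows give the dual system: 6·y_water + 4·y_seed budget = 50 and 6·y_water + 1·y_seed budget = 35.
→ y_water = 5 and y_seed budget = 5.
Δz = y_water·Δb = 5 × (-4) = -20, so new z* = 815 − 20 = 795.

795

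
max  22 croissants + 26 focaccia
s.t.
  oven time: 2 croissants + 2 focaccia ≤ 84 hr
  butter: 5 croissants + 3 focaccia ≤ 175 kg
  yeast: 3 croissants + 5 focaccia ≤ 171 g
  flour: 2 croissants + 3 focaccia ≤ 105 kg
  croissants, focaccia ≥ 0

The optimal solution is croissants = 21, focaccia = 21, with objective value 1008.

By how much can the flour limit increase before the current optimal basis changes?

Binding constraints: oven time, flour. The basis is B = [[2,2],[2,3]] with det 2.
Per unit increase in flour, x* moves by d = (-1, 1).
The basis stays optimal until yeast becomes binding; allowable increase = 1.5 kg.

1.5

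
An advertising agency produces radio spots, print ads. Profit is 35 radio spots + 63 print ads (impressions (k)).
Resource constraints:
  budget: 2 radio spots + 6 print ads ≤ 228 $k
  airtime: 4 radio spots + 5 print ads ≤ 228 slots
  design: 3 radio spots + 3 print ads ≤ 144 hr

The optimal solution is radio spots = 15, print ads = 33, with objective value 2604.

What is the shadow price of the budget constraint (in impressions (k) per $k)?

At the optimum: budget uses 228 of 228 (binding); airtime uses 225 of 228 (slack = 3); design uses 144 of 144 (binding).
Since airtime is not tight, its dual is 0.
From A_Bᵀ y = c: 2·y_budget + 3·y_design = 35; 6·y_budget + 3·y_design = 63.
Solving: y_budget = 7, y_design = 7.
Shadow price of budget = 7.

7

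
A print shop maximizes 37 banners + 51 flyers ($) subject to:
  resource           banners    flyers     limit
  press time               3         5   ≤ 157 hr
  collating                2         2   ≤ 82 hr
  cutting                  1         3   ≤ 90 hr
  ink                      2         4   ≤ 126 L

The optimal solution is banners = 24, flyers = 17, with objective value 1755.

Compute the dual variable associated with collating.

8

Check each constraint at x*: press time 157/157 (tight); collating 82/82 (tight); cutting 75/90 (slack 15); ink 116/126 (slack 10).
Since cutting, ink are not tight, their duals are 0.
The binding rows give the dual system: 3·y_press time + 2·y_collating = 37 and 5·y_press time + 2·y_collating = 51.
→ y_press time = 7 and y_collating = 8.
Shadow price of collating = 8.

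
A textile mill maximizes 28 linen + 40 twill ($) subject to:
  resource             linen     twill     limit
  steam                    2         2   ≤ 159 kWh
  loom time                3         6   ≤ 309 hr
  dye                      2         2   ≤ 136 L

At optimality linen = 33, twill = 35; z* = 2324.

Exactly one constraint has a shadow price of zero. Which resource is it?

steam: 136/159 (slack 23)
loom time: 309/309 (binding)
dye: 136/136 (binding)
By complementary slackness, a constraint with positive slack has shadow price 0 → steam.

steam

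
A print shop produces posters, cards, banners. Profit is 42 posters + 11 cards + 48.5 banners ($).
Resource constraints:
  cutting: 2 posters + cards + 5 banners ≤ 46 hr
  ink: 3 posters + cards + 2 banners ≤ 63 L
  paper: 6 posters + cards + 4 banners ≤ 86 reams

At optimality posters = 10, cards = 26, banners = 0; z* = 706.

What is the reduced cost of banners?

-1.5

Check each constraint at x*: cutting 46/46 (tight); ink 56/63 (slack 7); paper 86/86 (tight).
Since ink is not tight, its dual is 0.
The binding rows give the dual system: 2·y_cutting + 6·y_paper = 42 and 1·y_cutting + 1·y_paper = 11.
Solving: y_cutting = 6, y_paper = 5.
Reduced cost of banners: c₃ − yᵀa₃ = 48.5 − (6·5 + 5·4) = 48.5 − 50 = -1.5.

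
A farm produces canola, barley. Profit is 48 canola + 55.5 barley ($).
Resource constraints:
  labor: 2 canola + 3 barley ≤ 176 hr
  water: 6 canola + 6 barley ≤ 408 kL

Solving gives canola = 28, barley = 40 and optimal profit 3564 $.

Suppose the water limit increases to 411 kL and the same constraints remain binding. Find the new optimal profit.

3580.5

At the optimum: labor uses 176 of 176 (binding); water uses 408 of 408 (binding).
Dual feasibility on the basic columns requires 2·y_labor + 6·y_water = 48, 3·y_labor + 6·y_water = 55.5.
→ y_labor = 7.5 and y_water = 5.5.
Δz = y_water·Δb = 5.5 × (3) = 16.5, so new z* = 3564 + 16.5 = 3580.5.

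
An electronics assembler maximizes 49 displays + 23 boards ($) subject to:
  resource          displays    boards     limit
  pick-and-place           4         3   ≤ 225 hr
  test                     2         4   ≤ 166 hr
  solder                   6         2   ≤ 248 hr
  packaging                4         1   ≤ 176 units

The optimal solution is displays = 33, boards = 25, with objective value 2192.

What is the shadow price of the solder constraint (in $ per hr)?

7.5

At the optimum: pick-and-place uses 207 of 225 (slack = 18); test uses 166 of 166 (binding); solder uses 248 of 248 (binding); packaging uses 157 of 176 (slack = 19).
Since pick-and-place, packaging are not tight, their duals are 0.
The binding rows give the dual system: 2·y_test + 6·y_solder = 49 and 4·y_test + 2·y_solder = 23.
Solving: y_test = 2, y_solder = 7.5.
Shadow price of solder = 7.5.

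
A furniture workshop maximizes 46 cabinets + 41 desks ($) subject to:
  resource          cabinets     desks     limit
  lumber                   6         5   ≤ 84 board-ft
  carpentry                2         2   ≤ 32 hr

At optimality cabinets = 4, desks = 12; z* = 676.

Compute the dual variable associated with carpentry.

8

Check each constraint at x*: lumber 84/84 (tight); carpentry 32/32 (tight).
Dual feasibility on the basic columns requires 6·y_lumber + 2·y_carpentry = 46, 5·y_lumber + 2·y_carpentry = 41.
This yields shadow prices y_lumber = 5, y_carpentry = 8.
Shadow price of carpentry = 8.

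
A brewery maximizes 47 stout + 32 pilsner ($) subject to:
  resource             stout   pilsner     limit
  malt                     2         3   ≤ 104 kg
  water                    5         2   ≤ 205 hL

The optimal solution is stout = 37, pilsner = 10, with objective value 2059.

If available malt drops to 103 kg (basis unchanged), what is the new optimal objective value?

2053

Both malt and water are binding at x*.
The binding rows give the dual system: 2·y_malt + 5·y_water = 47 and 3·y_malt + 2·y_water = 32.
→ y_malt = 6 and y_water = 7.
Δz = y_malt·Δb = 6 × (-1) = -6, so new z* = 2059 − 6 = 2053.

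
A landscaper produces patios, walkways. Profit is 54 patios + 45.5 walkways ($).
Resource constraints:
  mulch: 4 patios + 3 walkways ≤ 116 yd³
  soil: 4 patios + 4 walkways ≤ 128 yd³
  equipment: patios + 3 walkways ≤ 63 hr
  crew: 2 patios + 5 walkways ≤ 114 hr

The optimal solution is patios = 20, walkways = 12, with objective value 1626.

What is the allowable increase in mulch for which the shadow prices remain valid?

Binding constraints: mulch, soil. The basis is B = [[4,3],[4,4]] with det 4.
Per unit increase in mulch, x* moves by d = (1, -1).
The basis stays optimal until walkways reaches 0; allowable increase = 12 yd³.

12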